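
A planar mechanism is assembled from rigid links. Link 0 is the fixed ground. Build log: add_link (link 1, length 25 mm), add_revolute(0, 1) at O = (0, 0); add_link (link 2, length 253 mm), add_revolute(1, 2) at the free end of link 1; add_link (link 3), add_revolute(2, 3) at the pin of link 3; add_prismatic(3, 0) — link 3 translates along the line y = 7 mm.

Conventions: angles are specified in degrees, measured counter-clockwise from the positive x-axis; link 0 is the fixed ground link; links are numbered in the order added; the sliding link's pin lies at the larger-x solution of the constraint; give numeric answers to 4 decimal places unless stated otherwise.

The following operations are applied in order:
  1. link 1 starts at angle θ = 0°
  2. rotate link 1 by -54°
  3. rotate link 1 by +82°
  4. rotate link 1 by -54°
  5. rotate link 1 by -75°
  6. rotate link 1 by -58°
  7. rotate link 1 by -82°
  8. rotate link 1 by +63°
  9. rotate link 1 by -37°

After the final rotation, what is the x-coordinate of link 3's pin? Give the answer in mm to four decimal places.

geometry: r = 25 mm, L = 253 mm, e = 7 mm; θ starts at 0°
rotate link 1 by -54°: θ ← 0° -54° = -54°
rotate link 1 by +82°: θ ← -54° +82° = 28°
rotate link 1 by -54°: θ ← 28° -54° = -26°
rotate link 1 by -75°: θ ← -26° -75° = -101°
rotate link 1 by -58°: θ ← -101° -58° = -159°
rotate link 1 by -82°: θ ← -159° -82° = -241°
rotate link 1 by +63°: θ ← -241° +63° = -178°
rotate link 1 by -37°: θ ← -178° -37° = -215°
crank pin P = (r cos θ, r sin θ) = (-20.478801, 14.339411)
h = r sin θ − e = 14.339411 − 7 = 7.339411
x = r cos θ + √(L² − h²) = -20.478801 + 252.893521 = 232.414720

232.4147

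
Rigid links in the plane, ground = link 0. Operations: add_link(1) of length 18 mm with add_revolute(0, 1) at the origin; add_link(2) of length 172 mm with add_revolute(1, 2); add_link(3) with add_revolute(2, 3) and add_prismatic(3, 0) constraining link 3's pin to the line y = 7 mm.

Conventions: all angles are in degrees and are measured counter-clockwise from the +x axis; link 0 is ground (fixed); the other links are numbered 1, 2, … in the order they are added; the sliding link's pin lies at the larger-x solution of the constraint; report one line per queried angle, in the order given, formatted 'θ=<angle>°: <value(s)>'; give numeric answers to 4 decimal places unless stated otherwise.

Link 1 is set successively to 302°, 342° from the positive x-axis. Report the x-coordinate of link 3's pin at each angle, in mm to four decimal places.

geometry: r = 18 mm, L = 172 mm, e = 7 mm
θ=302°: crank pin P = (r cos θ, r sin θ) = (9.538547, -15.264866)
θ=302°: h = r sin θ − e = -15.264866 − 7 = -22.264866
θ=302°: x = r cos θ + √(L² − h²) = 9.538547 + 170.552853 = 180.091400
θ=342°: crank pin P = (r cos θ, r sin θ) = (17.119017, -5.562306)
θ=342°: h = r sin θ − e = -5.562306 − 7 = -12.562306
θ=342°: x = r cos θ + √(L² − h²) = 17.119017 + 171.540632 = 188.659649

θ=302°: 180.0914
θ=342°: 188.6596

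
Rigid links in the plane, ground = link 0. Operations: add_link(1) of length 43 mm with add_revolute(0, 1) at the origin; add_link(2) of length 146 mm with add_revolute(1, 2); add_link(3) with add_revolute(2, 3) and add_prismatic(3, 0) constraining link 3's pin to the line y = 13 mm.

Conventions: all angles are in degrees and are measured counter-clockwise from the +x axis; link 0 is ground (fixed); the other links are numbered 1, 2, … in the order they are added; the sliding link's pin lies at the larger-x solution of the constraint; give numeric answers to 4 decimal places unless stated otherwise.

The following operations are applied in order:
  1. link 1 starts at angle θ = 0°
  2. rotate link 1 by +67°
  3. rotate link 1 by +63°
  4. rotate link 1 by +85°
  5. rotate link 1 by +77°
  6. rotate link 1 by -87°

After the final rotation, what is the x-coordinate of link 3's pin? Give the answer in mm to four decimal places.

geometry: r = 43 mm, L = 146 mm, e = 13 mm; θ starts at 0°
rotate link 1 by +67°: θ ← 0° +67° = 67°
rotate link 1 by +63°: θ ← 67° +63° = 130°
rotate link 1 by +85°: θ ← 130° +85° = 215°
rotate link 1 by +77°: θ ← 215° +77° = 292°
rotate link 1 by -87°: θ ← 292° -87° = 205°
crank pin P = (r cos θ, r sin θ) = (-38.971235, -18.172585)
h = r sin θ − e = -18.172585 − 13 = -31.172585
x = r cos θ + √(L² − h²) = -38.971235 + 142.633341 = 103.662106

103.6621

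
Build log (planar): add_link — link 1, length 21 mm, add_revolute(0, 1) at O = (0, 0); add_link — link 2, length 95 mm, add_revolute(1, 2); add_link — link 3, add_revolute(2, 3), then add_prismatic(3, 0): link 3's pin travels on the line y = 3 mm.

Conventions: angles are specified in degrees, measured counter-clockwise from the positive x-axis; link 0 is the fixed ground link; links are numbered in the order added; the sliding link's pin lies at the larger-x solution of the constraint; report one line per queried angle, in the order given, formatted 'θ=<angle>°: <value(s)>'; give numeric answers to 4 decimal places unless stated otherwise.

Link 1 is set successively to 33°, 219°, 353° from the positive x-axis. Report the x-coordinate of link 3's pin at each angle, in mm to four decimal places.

geometry: r = 21 mm, L = 95 mm, e = 3 mm
θ=33°: crank pin P = (r cos θ, r sin θ) = (17.612082, 11.437420)
θ=33°: h = r sin θ − e = 11.437420 − 3 = 8.437420
θ=33°: x = r cos θ + √(L² − h²) = 17.612082 + 94.624574 = 112.236656
θ=219°: crank pin P = (r cos θ, r sin θ) = (-16.320065, -13.215728)
θ=219°: h = r sin θ − e = -13.215728 − 3 = -16.215728
θ=219°: x = r cos θ + √(L² − h²) = -16.320065 + 93.605823 = 77.285758
θ=353°: crank pin P = (r cos θ, r sin θ) = (20.843469, -2.559256)
θ=353°: h = r sin θ − e = -2.559256 − 3 = -5.559256
θ=353°: x = r cos θ + √(L² − h²) = 20.843469 + 94.837201 = 115.680670

θ=33°: 112.2367
θ=219°: 77.2858
θ=353°: 115.6807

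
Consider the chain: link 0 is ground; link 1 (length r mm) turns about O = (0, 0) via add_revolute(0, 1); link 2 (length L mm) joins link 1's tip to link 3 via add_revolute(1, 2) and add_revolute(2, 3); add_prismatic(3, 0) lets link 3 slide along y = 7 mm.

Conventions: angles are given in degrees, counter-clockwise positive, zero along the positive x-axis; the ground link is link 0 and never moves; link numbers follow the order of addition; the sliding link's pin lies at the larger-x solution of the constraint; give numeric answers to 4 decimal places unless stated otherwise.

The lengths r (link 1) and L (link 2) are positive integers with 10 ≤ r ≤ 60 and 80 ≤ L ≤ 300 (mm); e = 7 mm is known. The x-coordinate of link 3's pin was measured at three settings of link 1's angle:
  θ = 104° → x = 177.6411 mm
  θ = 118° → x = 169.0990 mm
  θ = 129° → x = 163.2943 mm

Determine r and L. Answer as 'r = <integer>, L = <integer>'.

constraint per measurement: (x − r cos θ)² + (r sin θ − e)² = L²
subtracting the θ₁ and θ₂ equations cancels the r² and L² terms:
r = (x₁² − x₂²) / (2[(x₁cos θ₁ + e sin θ₁) − (x₂cos θ₂ + e sin θ₂)]) = 40.0003 → r = 40
L² = (x₁ − r cos θ₁)² + (r sin θ₁ − e)² = 36100.0165 → L = 190.0000 → L = 190
check at θ₃=129°: x = 163.2943 (printed 163.2943) ✓

r = 40, L = 190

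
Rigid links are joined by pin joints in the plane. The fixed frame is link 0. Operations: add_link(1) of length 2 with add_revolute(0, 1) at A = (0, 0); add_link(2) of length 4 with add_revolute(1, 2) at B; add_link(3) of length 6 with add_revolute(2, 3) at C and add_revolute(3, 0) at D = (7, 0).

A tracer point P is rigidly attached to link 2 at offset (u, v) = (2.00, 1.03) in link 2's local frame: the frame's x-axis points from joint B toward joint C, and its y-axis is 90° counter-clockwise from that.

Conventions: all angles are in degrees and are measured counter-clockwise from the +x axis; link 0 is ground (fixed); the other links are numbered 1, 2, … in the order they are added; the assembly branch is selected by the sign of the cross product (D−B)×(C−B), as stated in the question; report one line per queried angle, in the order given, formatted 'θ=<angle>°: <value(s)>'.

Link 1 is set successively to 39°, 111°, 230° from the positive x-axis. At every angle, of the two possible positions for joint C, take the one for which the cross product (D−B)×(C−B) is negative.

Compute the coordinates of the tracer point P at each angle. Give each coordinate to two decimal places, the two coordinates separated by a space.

A=(0,0), D=(7.00,0)
θ=39°: B = A + 2.00·(cos39°, sin39°) = (1.5543, 1.2586)
θ=39°: |BD| = 5.5893
θ=39°: circle(B,4.00) ∩ circle(D,6.00): a=1.0055, h=3.8716
θ=39°:   candidates: C₊=(3.4058,4.8043) cross=21.639; C₋=(1.6621,-2.7399) cross=-21.639
θ=39°:   branch - wants cross < 0 → take C=(1.6621,-2.7399) (cross=-21.639)
θ=39°: ex = (C−B)/|BC| = (0.0270,-0.9996); ey = (0.9996,0.0270)
θ=39°: P = B + 2.00·ex + 1.03·ey = (2.6378,-0.7129)
θ=111°: B = A + 2.00·(cos111°, sin111°) = (-0.7167, 1.8672)
θ=111°: |BD| = 7.9394
θ=111°: circle(B,4.00) ∩ circle(D,6.00): a=2.7102, h=2.9419
θ=111°:   candidates: C₊=(2.6093,4.0892) cross=23.357; C₋=(1.2255,-1.6296) cross=-23.357
θ=111°:   branch - wants cross < 0 → take C=(1.2255,-1.6296) (cross=-23.357)
θ=111°: ex = (C−B)/|BC| = (0.4856,-0.8742); ey = (0.8742,0.4856)
θ=111°: P = B + 2.00·ex + 1.03·ey = (1.1548,0.6189)
θ=230°: B = A + 2.00·(cos230°, sin230°) = (-1.2856, -1.5321)
θ=230°: |BD| = 8.4260
θ=230°: circle(B,4.00) ∩ circle(D,6.00): a=3.0262, h=2.6157
θ=230°:   candidates: C₊=(1.2146,1.5903) cross=22.040; C₋=(2.1658,-3.5540) cross=-22.040
θ=230°:   branch - wants cross < 0 → take C=(2.1658,-3.5540) (cross=-22.040)
θ=230°: ex = (C−B)/|BC| = (0.8628,-0.5055); ey = (0.5055,0.8628)
θ=230°: P = B + 2.00·ex + 1.03·ey = (0.9607,-1.6543)

θ=39°: 2.64 -0.71
θ=111°: 1.15 0.62
θ=230°: 0.96 -1.65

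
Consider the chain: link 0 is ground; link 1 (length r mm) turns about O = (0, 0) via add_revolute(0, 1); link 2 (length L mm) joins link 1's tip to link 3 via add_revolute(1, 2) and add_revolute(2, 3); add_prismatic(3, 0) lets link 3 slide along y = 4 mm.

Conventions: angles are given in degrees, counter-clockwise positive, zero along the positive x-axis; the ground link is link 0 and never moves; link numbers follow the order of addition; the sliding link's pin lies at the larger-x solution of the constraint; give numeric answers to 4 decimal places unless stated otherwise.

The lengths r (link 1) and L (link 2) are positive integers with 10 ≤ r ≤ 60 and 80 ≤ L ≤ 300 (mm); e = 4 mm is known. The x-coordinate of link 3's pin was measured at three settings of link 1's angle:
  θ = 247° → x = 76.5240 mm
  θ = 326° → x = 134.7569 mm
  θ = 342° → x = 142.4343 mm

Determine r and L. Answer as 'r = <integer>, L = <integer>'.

constraint per measurement: (x − r cos θ)² + (r sin θ − e)² = L²
subtracting the θ₁ and θ₂ equations cancels the r² and L² terms:
r = (x₁² − x₂²) / (2[(x₁cos θ₁ + e sin θ₁) − (x₂cos θ₂ + e sin θ₂)]) = 43.0000 → r = 43
L² = (x₁ − r cos θ₁)² + (r sin θ₁ − e)² = 10609.0028 → L = 103.0000 → L = 103
check at θ₃=342°: x = 142.4343 (printed 142.4343) ✓

r = 43, L = 103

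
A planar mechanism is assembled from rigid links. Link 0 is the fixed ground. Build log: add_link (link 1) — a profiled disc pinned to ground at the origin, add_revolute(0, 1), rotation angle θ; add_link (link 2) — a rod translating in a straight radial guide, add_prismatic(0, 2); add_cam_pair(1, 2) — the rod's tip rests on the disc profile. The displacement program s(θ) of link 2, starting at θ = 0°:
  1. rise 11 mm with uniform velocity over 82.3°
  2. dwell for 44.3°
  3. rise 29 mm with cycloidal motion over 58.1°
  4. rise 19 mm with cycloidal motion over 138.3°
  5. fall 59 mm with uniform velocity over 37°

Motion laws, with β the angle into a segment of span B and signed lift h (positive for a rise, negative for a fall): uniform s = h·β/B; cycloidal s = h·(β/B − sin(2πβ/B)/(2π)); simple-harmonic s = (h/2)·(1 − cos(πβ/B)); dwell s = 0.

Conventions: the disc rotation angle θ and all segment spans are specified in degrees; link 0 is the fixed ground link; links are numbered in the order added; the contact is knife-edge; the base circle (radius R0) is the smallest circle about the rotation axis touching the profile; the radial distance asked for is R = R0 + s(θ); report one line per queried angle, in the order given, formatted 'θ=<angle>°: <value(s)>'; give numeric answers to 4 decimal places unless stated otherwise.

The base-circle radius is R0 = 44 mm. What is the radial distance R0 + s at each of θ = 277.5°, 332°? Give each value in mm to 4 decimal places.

seg 1 [0°–82.3°] uniform, h=11: full span → s += 11 → s = 11.0000
seg 2 [82.3°–126.6°] dwell: s stays 11.0000
seg 3 [126.6°–184.7°] cycloidal, h=29: full span → s += 29 → s = 40.0000
seg 4 [184.7°–323°] cycloidal, h=19: θ=277.5° here. β=92.8, B=138.3. 19·(0.6710 − sin(2π·0.6710)/(2π)) = 15.4081 → s = 55.4081
seg 4 [184.7°–323°] cycloidal, h=19: full span → s += 19 → s = 59.0000
seg 5 [323°–360°] uniform, h=-59: θ=332° here. β=9, B=37. -59·9/37 = -14.3514 → s = 44.6486
θ=277.5°: R = R0 + s = 44 + 55.4081 = 99.4081
θ=332°: R = R0 + s = 44 + 44.6486 = 88.6486

θ=277.5°: 99.4081
θ=332°: 88.6486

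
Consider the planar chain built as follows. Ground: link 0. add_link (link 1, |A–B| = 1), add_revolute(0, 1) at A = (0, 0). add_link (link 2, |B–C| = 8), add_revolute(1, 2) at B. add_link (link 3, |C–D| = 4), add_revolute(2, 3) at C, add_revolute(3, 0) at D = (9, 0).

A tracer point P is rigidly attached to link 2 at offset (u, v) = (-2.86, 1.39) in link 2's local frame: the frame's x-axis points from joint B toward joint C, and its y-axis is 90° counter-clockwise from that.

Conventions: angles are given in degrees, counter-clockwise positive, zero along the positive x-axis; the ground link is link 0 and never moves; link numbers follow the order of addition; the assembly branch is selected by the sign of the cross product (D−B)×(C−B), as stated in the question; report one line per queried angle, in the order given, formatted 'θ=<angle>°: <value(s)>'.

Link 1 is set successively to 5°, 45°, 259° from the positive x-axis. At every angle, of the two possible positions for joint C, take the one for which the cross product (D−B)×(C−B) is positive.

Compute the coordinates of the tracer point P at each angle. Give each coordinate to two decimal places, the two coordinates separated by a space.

A=(0,0), D=(9.00,0)
θ=5°: B = A + 1.00·(cos5°, sin5°) = (0.9962, 0.0872)
θ=5°: |BD| = 8.0043
θ=5°: circle(B,8.00) ∩ circle(D,4.00): a=7.0005, h=3.8720
θ=5°:   candidates: C₊=(8.0385,3.8827) cross=30.993; C₋=(7.9542,-3.8609) cross=-30.993
θ=5°:   branch + wants cross > 0 → take C=(8.0385,3.8827) (cross=30.993)
θ=5°: ex = (C−B)/|BC| = (0.8803,0.4744); ey = (-0.4744,0.8803)
θ=5°: P = B + -2.86·ex + 1.39·ey = (-2.1809,-0.0462)
θ=45°: B = A + 1.00·(cos45°, sin45°) = (0.7071, 0.7071)
θ=45°: |BD| = 8.3230
θ=45°: circle(B,8.00) ∩ circle(D,4.00): a=7.0451, h=3.7904
θ=45°:   candidates: C₊=(8.0487,3.8852) cross=31.547; C₋=(7.4047,-3.6681) cross=-31.547
θ=45°:   branch + wants cross > 0 → take C=(8.0487,3.8852) (cross=31.547)
θ=45°: ex = (C−B)/|BC| = (0.9177,0.3973); ey = (-0.3973,0.9177)
θ=45°: P = B + -2.86·ex + 1.39·ey = (-2.4697,0.8465)
θ=259°: B = A + 1.00·(cos259°, sin259°) = (-0.1908, -0.9816)
θ=259°: |BD| = 9.2431
θ=259°: circle(B,8.00) ∩ circle(D,4.00): a=7.2181, h=3.4495
θ=259°:   candidates: C₊=(6.6201,3.2150) cross=31.884; C₋=(7.3528,-3.6451) cross=-31.884
θ=259°:   branch + wants cross > 0 → take C=(6.6201,3.2150) (cross=31.884)
θ=259°: ex = (C−B)/|BC| = (0.8514,0.5246); ey = (-0.5246,0.8514)
θ=259°: P = B + -2.86·ex + 1.39·ey = (-3.3549,-1.2985)

θ=5°: -2.18 -0.05
θ=45°: -2.47 0.85
θ=259°: -3.35 -1.30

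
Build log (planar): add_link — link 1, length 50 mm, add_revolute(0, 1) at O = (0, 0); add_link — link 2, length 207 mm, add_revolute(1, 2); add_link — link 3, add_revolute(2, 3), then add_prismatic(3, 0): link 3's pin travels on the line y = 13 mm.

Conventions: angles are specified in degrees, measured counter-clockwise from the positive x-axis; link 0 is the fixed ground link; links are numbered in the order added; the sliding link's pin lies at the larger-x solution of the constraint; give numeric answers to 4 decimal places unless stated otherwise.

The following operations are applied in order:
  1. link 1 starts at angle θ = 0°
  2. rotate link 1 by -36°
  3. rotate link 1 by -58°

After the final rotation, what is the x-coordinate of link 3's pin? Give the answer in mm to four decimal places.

geometry: r = 50 mm, L = 207 mm, e = 13 mm; θ starts at 0°
rotate link 1 by -36°: θ ← 0° -36° = -36°
rotate link 1 by -58°: θ ← -36° -58° = -94°
crank pin P = (r cos θ, r sin θ) = (-3.487824, -49.878203)
h = r sin θ − e = -49.878203 − 13 = -62.878203
x = r cos θ + √(L² − h²) = -3.487824 + 197.218994 = 193.731170

193.7312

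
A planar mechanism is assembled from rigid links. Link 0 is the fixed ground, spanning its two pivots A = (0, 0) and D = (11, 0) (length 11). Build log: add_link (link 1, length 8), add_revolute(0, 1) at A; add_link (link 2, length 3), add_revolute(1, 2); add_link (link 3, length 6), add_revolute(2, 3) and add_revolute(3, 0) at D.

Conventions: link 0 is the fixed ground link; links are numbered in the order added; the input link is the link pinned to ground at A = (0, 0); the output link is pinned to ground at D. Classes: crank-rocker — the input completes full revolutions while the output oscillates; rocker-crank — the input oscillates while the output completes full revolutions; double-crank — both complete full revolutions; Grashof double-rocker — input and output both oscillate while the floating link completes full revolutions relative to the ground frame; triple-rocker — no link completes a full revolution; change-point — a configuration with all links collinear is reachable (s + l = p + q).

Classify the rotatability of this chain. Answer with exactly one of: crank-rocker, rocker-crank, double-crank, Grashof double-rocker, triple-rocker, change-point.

lengths: ground=11, input=8, coupler=3, output=6
sorted: s=3 (shortest), l=11 (longest), p+q=14
s + l = 14 vs p + q = 14
s + l = p + q → change-point (collinear configuration reachable)

change-point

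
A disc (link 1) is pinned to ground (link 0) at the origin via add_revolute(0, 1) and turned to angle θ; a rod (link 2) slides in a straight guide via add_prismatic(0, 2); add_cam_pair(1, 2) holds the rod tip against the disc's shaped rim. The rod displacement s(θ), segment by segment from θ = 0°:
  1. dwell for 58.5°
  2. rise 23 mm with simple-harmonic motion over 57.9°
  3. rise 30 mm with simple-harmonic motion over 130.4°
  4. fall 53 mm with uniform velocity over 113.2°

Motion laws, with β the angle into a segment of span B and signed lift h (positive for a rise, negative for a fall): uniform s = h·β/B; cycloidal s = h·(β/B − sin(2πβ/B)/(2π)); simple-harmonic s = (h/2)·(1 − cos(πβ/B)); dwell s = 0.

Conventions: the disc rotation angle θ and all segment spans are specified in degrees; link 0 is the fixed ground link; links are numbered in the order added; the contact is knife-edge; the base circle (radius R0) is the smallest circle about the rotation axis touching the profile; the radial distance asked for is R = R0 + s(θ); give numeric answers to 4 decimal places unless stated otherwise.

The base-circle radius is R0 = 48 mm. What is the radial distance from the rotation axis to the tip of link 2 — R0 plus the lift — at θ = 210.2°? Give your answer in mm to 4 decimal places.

segment 1 (0° to 58.5°, dwell): s unchanged at 0.0000
segment 2 (58.5° to 116.4°, simple-harmonic, h = 23) is passed completely: s = 0.0000 + (23) = 23.0000
θ = 210.2° falls in segment 3 (116.4° to 246.8°, simple-harmonic, h = 30): β = 210.2 − 116.4 = 93.8°, B = 130.4°; Δs = 30/2·(1 − cos(π·0.7193)) = 24.5368; s = 23.0000 + 24.5368 = 47.5368
R = R0 + s = 48 + 47.5368 = 95.5368

95.5368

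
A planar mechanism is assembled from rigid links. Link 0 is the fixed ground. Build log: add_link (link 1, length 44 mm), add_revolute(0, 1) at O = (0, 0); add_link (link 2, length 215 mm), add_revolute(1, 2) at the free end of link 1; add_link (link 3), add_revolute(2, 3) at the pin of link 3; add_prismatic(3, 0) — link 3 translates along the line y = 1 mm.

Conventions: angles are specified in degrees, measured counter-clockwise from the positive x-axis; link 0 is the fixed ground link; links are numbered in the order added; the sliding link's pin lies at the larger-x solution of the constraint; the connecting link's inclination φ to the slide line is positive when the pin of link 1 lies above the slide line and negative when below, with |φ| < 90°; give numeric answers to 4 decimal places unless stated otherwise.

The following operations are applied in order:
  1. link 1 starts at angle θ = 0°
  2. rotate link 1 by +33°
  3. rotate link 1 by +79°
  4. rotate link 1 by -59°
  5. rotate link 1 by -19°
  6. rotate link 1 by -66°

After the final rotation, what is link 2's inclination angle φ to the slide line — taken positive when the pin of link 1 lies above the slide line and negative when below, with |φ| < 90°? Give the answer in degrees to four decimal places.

geometry: r = 44 mm, L = 215 mm, e = 1 mm; θ starts at 0°
rotate link 1 by +33°: θ ← 0° +33° = 33°
rotate link 1 by +79°: θ ← 33° +79° = 112°
rotate link 1 by -59°: θ ← 112° -59° = 53°
rotate link 1 by -19°: θ ← 53° -19° = 34°
rotate link 1 by -66°: θ ← 34° -66° = -32°
h = r sin θ − e = -23.316448 − 1 = -24.316448
sin φ = h / L = -24.316448 / 215 = -0.11309976
φ = arcsin(-0.11309976) = -6.494034°

-6.4940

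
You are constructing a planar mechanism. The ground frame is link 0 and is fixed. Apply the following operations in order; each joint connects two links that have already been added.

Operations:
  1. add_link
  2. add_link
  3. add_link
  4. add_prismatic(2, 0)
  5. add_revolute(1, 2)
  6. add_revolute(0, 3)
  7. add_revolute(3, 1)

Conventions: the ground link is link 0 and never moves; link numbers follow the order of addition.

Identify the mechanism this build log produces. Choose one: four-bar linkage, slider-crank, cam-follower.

links: 4 (incl. ground); joints: 3 revolute, 1 prismatic, 0 higher (cam) pair, forming one closed loop
4 links, 3 revolutes + 1 prismatic in one loop → slider-crank

slider-crank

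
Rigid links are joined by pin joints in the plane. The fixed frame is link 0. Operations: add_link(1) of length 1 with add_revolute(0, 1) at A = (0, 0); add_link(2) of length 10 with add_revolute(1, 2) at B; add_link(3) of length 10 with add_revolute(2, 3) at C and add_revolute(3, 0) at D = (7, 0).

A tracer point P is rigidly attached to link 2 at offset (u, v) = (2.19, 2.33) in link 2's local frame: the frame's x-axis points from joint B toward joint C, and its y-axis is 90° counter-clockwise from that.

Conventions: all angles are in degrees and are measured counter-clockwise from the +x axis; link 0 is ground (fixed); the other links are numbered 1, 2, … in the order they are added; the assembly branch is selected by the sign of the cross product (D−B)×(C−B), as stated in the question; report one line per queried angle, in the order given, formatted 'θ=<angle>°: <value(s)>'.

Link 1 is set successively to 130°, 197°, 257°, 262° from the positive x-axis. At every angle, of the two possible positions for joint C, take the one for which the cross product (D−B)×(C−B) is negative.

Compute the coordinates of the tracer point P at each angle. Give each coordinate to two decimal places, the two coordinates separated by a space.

A=(0,0), D=(7.00,0)
θ=130°: B = A + 1.00·(cos130°, sin130°) = (-0.6428, 0.7660)
θ=130°: |BD| = 7.6811
θ=130°: circle(B,10.00) ∩ circle(D,10.00): a=3.8405, h=9.2331
θ=130°:   candidates: C₊=(4.0994,9.5701) cross=70.920; C₋=(2.2578,-8.8041) cross=-70.920
θ=130°:   branch - wants cross < 0 → take C=(2.2578,-8.8041) (cross=-70.920)
θ=130°: ex = (C−B)/|BC| = (0.2901,-0.9570); ey = (0.9570,0.2901)
θ=130°: P = B + 2.19·ex + 2.33·ey = (2.2223,-0.6540)
θ=197°: B = A + 1.00·(cos197°, sin197°) = (-0.9563, -0.2924)
θ=197°: |BD| = 7.9617
θ=197°: circle(B,10.00) ∩ circle(D,10.00): a=3.9808, h=9.1735
θ=197°:   candidates: C₊=(2.6850,9.0211) cross=73.036; C₋=(3.3587,-9.3135) cross=-73.036
θ=197°:   branch - wants cross < 0 → take C=(3.3587,-9.3135) (cross=-73.036)
θ=197°: ex = (C−B)/|BC| = (0.4315,-0.9021); ey = (0.9021,0.4315)
θ=197°: P = B + 2.19·ex + 2.33·ey = (2.0906,-1.2626)
θ=257°: B = A + 1.00·(cos257°, sin257°) = (-0.2250, -0.9744)
θ=257°: |BD| = 7.2904
θ=257°: circle(B,10.00) ∩ circle(D,10.00): a=3.6452, h=9.3120
θ=257°:   candidates: C₊=(2.1430,8.7412) cross=67.888; C₋=(4.6321,-9.7156) cross=-67.888
θ=257°:   branch - wants cross < 0 → take C=(4.6321,-9.7156) (cross=-67.888)
θ=257°: ex = (C−B)/|BC| = (0.4857,-0.8741); ey = (0.8741,0.4857)
θ=257°: P = B + 2.19·ex + 2.33·ey = (2.8754,-1.7570)
θ=262°: B = A + 1.00·(cos262°, sin262°) = (-0.1392, -0.9903)
θ=262°: |BD| = 7.2075
θ=262°: circle(B,10.00) ∩ circle(D,10.00): a=3.6038, h=9.3281
θ=262°:   candidates: C₊=(2.1488,8.7445) cross=67.232; C₋=(4.7120,-9.7347) cross=-67.232
θ=262°:   branch - wants cross < 0 → take C=(4.7120,-9.7347) (cross=-67.232)
θ=262°: ex = (C−B)/|BC| = (0.4851,-0.8744); ey = (0.8744,0.4851)
θ=262°: P = B + 2.19·ex + 2.33·ey = (2.9607,-1.7750)

θ=130°: 2.22 -0.65
θ=197°: 2.09 -1.26
θ=257°: 2.88 -1.76
θ=262°: 2.96 -1.77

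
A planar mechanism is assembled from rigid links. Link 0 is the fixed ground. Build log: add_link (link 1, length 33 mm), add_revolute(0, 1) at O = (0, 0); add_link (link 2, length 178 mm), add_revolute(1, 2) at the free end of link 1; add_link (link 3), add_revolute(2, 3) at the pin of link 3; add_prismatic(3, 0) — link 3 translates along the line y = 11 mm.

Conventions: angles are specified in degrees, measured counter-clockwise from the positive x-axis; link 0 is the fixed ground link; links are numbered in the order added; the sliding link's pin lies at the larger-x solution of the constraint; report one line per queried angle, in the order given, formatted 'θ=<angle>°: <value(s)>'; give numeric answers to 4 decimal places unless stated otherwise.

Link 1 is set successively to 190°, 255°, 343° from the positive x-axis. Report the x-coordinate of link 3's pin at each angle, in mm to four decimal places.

geometry: r = 33 mm, L = 178 mm, e = 11 mm
θ=190°: crank pin P = (r cos θ, r sin θ) = (-32.498656, -5.730390)
θ=190°: h = r sin θ − e = -5.730390 − 11 = -16.730390
θ=190°: x = r cos θ + √(L² − h²) = -32.498656 + 177.212003 = 144.713347
θ=255°: crank pin P = (r cos θ, r sin θ) = (-8.541028, -31.875552)
θ=255°: h = r sin θ − e = -31.875552 − 11 = -42.875552
θ=255°: x = r cos θ + √(L² − h²) = -8.541028 + 172.759043 = 164.218015
θ=343°: crank pin P = (r cos θ, r sin θ) = (31.558057, -9.648266)
θ=343°: h = r sin θ − e = -9.648266 − 11 = -20.648266
θ=343°: x = r cos θ + √(L² − h²) = 31.558057 + 176.798329 = 208.356386

θ=190°: 144.7133
θ=255°: 164.2180
θ=343°: 208.3564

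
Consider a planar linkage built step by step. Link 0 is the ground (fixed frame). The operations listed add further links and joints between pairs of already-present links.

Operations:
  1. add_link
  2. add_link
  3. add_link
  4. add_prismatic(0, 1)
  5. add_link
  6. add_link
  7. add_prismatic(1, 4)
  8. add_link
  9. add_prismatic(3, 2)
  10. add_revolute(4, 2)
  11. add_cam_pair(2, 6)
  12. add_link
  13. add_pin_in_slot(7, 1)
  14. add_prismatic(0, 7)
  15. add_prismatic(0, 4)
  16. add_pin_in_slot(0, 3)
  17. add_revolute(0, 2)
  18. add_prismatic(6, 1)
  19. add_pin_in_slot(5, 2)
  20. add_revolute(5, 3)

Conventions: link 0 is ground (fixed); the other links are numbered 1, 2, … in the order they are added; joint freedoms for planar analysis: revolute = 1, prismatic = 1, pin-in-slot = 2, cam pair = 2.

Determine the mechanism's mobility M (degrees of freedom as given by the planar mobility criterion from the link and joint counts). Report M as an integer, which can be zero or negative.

(L,J1,J2)=(1,0,0); link0 fixed
link1: (2,0,0)
link2: (3,0,0)
link3: (4,0,0)
P 0-1 [J1]: (4,1,0)
link4: (5,1,0)
link5: (6,1,0)
P 1-4 [J1]: (6,2,0)
link6: (7,2,0)
P 3-2 [J1]: (7,3,0)
R 4-2 [J1]: (7,4,0)
C 2-6 [J2]: (7,4,1)
link7: (8,4,1)
PS 7-1 [J2]: (8,4,2)
P 0-7 [J1]: (8,5,2)
P 0-4 [J1]: (8,6,2)
PS 0-3 [J2]: (8,6,3)
R 0-2 [J1]: (8,7,3)
P 6-1 [J1]: (8,8,3)
PS 5-2 [J2]: (8,8,4)
R 5-3 [J1]: (8,9,4)
Grübler: 3·7 − 2·9 − 4 = -1

M = -1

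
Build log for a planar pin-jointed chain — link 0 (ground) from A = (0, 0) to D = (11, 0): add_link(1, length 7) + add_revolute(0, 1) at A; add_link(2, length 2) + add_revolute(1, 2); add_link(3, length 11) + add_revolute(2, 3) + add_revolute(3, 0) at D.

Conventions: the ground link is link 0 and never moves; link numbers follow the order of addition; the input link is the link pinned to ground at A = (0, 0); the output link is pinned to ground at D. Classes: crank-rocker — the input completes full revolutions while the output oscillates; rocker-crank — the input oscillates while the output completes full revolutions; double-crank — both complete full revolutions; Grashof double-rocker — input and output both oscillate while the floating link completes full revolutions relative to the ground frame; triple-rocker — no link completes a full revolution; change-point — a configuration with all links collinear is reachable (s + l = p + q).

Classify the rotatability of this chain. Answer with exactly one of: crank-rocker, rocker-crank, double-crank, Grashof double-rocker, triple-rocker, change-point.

lengths: ground=11, input=7, coupler=2, output=11
sorted: s=2 (shortest), l=11 (longest), p+q=18
s + l = 13 vs p + q = 18
s + l < p + q (Grashof) with shortest = coupler link → Grashof double-rocker

Grashof double-rocker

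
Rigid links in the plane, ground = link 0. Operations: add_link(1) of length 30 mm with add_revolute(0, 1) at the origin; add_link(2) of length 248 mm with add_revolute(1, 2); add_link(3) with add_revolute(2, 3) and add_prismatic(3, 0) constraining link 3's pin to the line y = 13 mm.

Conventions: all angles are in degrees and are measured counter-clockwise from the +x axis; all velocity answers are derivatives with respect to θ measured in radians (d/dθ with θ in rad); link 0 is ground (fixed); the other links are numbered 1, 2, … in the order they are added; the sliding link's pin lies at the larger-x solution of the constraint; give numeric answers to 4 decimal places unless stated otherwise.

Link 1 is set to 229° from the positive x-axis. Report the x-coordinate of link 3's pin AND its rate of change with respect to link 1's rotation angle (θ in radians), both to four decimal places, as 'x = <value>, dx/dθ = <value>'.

geometry: r = 30 mm, L = 248 mm, e = 13 mm
crank pin P = (r cos θ, r sin θ) = (-19.681771, -22.641287)
h = r sin θ − e = -22.641287 − 13 = -35.641287
x = r cos θ + √(L² − h²) = -19.681771 + 245.425546 = 225.743775
dx/dθ = −r sin θ − h·r cos θ/√(L² − h²) (θ in radians; h = -35.641287) = 19.783053

x = 225.7438, dx/dθ = 19.7831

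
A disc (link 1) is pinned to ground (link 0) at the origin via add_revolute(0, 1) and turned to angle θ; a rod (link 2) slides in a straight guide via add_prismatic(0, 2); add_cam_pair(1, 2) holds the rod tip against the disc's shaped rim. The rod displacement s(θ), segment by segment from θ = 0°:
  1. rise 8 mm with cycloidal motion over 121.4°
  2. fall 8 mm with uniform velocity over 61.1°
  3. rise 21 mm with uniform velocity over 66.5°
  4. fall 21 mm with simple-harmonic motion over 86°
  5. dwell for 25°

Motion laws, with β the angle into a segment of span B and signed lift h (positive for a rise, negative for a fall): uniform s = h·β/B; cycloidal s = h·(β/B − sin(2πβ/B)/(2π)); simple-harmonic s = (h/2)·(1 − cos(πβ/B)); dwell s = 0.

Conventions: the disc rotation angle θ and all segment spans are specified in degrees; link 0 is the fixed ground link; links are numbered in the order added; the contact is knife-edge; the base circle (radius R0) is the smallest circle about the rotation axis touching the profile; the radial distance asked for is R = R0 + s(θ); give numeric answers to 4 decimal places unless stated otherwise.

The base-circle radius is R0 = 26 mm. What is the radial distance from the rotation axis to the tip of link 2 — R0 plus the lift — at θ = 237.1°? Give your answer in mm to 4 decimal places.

segment 1 (0° to 121.4°, cycloidal, h = 8) is passed completely: s = 0.0000 + (8) = 8.0000
segment 2 (121.4° to 182.5°, uniform, h = -8) is passed completely: s = 8.0000 + (-8) = 0.0000
θ = 237.1° falls in segment 3 (182.5° to 249°, uniform, h = 21): β = 237.1 − 182.5 = 54.6°, B = 66.5°; Δs = 21·54.6/66.5 = 17.2421; s = 0.0000 + 17.2421 = 17.2421
R = R0 + s = 26 + 17.2421 = 43.2421

43.2421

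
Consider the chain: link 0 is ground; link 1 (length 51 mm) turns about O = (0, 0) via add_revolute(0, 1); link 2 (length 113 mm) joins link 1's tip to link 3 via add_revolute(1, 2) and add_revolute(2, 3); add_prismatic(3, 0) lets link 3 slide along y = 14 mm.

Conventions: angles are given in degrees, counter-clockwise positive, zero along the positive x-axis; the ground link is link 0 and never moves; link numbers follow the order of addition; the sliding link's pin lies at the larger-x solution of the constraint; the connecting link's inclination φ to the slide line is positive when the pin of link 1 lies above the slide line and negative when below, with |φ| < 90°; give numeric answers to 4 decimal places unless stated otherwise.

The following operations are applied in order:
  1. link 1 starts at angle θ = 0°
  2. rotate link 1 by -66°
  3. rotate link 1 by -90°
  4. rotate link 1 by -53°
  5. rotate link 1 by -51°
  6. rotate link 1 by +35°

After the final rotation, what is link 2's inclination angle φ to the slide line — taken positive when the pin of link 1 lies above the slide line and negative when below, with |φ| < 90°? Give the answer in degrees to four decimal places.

geometry: r = 51 mm, L = 113 mm, e = 14 mm; θ starts at 0°
rotate link 1 by -66°: θ ← 0° -66° = -66°
rotate link 1 by -90°: θ ← -66° -90° = -156°
rotate link 1 by -53°: θ ← -156° -53° = -209°
rotate link 1 by -51°: θ ← -209° -51° = -260°
rotate link 1 by +35°: θ ← -260° +35° = -225°
h = r sin θ − e = 36.062446 − 14 = 22.062446
sin φ = h / L = 22.062446 / 113 = 0.19524288
φ = arcsin(0.19524288) = 11.258913°

11.2589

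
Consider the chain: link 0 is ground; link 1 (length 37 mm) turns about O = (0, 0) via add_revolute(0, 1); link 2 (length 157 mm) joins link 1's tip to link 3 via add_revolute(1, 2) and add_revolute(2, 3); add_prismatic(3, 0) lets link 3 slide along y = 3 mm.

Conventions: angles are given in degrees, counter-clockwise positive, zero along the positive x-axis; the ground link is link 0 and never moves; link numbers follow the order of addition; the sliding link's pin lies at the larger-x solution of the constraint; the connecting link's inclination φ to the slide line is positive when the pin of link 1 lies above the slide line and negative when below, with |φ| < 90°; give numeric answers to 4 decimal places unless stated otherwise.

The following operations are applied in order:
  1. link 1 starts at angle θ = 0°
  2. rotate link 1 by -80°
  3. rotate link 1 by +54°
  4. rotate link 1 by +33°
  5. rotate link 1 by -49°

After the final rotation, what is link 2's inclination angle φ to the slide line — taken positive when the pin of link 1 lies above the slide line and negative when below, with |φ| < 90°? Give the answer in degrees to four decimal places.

geometry: r = 37 mm, L = 157 mm, e = 3 mm; θ starts at 0°
rotate link 1 by -80°: θ ← 0° -80° = -80°
rotate link 1 by +54°: θ ← -80° +54° = -26°
rotate link 1 by +33°: θ ← -26° +33° = 7°
rotate link 1 by -49°: θ ← 7° -49° = -42°
h = r sin θ − e = -24.757832 − 3 = -27.757832
sin φ = h / L = -27.757832 / 157 = -0.17680148
φ = arcsin(-0.17680148) = -10.183510°

-10.1835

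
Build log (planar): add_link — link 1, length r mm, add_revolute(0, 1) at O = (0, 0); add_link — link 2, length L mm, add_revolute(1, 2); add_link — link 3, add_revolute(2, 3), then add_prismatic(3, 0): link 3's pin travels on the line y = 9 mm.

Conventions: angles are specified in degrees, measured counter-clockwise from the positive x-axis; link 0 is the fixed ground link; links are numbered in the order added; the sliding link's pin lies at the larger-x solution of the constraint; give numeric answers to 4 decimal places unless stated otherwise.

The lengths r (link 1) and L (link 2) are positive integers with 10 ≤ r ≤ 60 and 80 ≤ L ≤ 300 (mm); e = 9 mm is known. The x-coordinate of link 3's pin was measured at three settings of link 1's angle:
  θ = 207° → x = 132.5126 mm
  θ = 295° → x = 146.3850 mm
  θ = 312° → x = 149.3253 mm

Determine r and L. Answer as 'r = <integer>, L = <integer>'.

constraint per measurement: (x − r cos θ)² + (r sin θ − e)² = L²
subtracting the θ₁ and θ₂ equations cancels the r² and L² terms:
r = (x₁² − x₂²) / (2[(x₁cos θ₁ + e sin θ₁) − (x₂cos θ₂ + e sin θ₂)]) = 10.9999 → r = 11
L² = (x₁ − r cos θ₁)² + (r sin θ₁ − e)² = 20449.0103 → L = 143.0000 → L = 143
check at θ₃=312°: x = 149.3253 (printed 149.3253) ✓

r = 11, L = 143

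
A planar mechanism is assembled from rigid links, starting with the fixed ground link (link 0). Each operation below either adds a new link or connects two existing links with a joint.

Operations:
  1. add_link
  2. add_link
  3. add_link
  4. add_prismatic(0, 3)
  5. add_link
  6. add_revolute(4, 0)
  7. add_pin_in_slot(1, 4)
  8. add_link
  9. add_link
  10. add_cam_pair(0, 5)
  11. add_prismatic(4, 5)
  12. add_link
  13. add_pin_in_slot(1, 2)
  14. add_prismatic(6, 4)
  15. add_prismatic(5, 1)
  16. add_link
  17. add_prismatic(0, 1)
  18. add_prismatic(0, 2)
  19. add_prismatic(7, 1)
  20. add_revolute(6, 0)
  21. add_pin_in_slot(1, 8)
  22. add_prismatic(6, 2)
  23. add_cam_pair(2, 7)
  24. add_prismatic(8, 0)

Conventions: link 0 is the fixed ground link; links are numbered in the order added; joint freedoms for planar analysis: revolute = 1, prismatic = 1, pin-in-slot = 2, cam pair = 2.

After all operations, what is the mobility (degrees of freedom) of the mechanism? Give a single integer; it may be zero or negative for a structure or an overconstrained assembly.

link 0 = ground. State L|J1|J2 = 1|0|0
+link1  2|0|0
+link2  3|0|0
+link3  4|0|0
P(0,3) f=1→J1  4|1|0
+link4  5|1|0
R(4,0) f=1→J1  5|2|0
PS(1,4) f=2→J2  5|2|1
+link5  6|2|1
+link6  7|2|1
C(0,5) f=2→J2  7|2|2
P(4,5) f=1→J1  7|3|2
+link7  8|3|2
PS(1,2) f=2→J2  8|3|3
P(6,4) f=1→J1  8|4|3
P(5,1) f=1→J1  8|5|3
+link8  9|5|3
P(0,1) f=1→J1  9|6|3
P(0,2) f=1→J1  9|7|3
P(7,1) f=1→J1  9|8|3
R(6,0) f=1→J1  9|9|3
PS(1,8) f=2→J2  9|9|4
P(6,2) f=1→J1  9|10|4
C(2,7) f=2→J2  9|10|5
P(8,0) f=1→J1  9|11|5
M = 3(9−1)−2·11−5 = 24−22−5 = -3

M = -3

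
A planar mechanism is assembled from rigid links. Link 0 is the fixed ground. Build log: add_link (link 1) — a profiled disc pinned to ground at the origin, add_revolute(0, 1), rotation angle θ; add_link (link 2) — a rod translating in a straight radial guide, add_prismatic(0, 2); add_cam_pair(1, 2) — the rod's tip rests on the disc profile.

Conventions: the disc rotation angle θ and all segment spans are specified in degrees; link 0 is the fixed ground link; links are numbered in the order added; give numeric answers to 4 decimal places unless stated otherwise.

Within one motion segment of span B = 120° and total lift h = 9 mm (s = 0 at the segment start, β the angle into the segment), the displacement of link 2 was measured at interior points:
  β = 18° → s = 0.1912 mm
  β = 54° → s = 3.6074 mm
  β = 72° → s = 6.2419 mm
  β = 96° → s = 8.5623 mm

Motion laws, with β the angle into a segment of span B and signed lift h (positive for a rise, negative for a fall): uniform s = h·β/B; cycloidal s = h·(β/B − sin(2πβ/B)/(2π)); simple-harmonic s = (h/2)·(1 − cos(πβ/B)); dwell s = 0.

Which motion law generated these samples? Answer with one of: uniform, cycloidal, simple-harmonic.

candidates at β/B = r: uniform s = h·r (linear in β); cycloidal s = h·(r − sin(2πr)/(2π)); simple-harmonic s = (h/2)(1 − cos(πr))
β=18°: printed 0.1912 | uniform 1.3500, cycloidal 0.1912, simple-harmonic 0.4905
β=54°: printed 3.6074 | uniform 4.0500, cycloidal 3.6074, simple-harmonic 3.7960
β=72°: printed 6.2419 | uniform 5.4000, cycloidal 6.2419, simple-harmonic 5.8906
β=96°: printed 8.5623 | uniform 7.2000, cycloidal 8.5623, simple-harmonic 8.1406
only one law matches every sample → cycloidal

cycloidal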